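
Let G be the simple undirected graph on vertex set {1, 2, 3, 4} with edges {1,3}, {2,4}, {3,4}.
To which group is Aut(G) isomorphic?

The degree sequence is [1, 1, 2, 2]; the two degree-1 vertices 1 and 2 are the ends of a path, so G = P_4. A path has exactly one nontrivial symmetry — reversal — giving Aut(G) of order 2.

C_2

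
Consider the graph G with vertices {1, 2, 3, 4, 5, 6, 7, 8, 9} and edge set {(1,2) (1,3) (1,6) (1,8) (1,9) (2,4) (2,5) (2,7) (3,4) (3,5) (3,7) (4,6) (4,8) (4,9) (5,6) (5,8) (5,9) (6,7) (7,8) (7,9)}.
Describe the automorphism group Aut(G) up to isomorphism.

The vertices split by degree into {1, 4, 5, 7} (degree 5) and {2, 3, 6, 8, 9} (degree 4); every edge runs between the two parts, so G is the complete bipartite graph K_{4,5}. Automorphisms preserve the bipartition setwise (since the parts differ in size) and act as S_5 × S_4 within it; |Aut| = 2880.

S_5 × S_4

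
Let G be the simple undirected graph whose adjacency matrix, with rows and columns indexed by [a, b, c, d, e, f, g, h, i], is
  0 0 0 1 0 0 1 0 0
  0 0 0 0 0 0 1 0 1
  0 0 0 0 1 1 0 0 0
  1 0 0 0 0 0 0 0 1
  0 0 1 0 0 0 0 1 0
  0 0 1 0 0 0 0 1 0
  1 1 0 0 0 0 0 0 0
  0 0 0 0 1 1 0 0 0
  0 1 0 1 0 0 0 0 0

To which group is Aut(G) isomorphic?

D_4 × D_5

G has two connected components, {a, b, d, g, i} and {c, e, f, h}; each is 2-regular, so G = C_5 ⊔ C_4. The components are non-isomorphic (different sizes), so Aut(G) = Aut(C_4) × Aut(C_5) = D_4 × D_5 of order 8·10 = 80.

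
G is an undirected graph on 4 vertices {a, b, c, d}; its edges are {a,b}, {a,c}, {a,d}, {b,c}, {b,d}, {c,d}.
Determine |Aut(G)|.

24

All 4 vertices are pairwise adjacent: G = K_4. Every bijection on the vertex set is an automorphism of K_4; hence Aut(K_4) ≅ S_4, order 24.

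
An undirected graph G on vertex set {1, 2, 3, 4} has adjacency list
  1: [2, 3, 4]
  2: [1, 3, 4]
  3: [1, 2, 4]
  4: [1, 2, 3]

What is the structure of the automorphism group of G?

Every vertex has degree 3, so G is the complete graph K_4. Any permutation of the 4 vertices preserves K_4, so Aut(K_4) = S_4 of order 4! = 24.

the symmetric group on 4 letters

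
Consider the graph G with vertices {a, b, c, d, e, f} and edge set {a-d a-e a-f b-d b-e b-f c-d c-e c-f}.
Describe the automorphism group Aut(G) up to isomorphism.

S_3 ≀ Z_2

G is 3-regular and bipartite with parts {a, b, c} and {d, e, f} (each part is independent and every cross-pair is an edge), so G = K_{3,3}. Each part can be permuted independently (S_3 × S_3) and the two equal-size parts can also be swapped, giving (S_3 × S_3) ⋊ Z_2 of order 2·(3!)² = 72.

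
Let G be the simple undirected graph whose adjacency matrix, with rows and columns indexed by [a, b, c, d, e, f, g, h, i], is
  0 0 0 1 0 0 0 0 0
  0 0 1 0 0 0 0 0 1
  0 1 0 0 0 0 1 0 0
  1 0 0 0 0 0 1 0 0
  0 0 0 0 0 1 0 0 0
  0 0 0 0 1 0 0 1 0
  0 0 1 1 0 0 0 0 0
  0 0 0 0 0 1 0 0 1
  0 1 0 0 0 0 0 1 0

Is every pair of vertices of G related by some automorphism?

Automorphisms preserve degree, but G has vertices of degree 1 and vertices of degree 2; no automorphism maps one to the other, so G is not vertex-transitive.

No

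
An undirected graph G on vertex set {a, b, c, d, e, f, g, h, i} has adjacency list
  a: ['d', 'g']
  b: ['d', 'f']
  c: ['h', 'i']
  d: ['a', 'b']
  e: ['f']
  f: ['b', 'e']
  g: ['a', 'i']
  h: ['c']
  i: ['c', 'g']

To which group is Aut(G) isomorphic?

the cyclic group of order 2

The degree sequence is [2, 2, 2, 2, 1, 2, 2, 1, 2]; the two degree-1 vertices e and h are the ends of a path, so G = P_9. A path has exactly one nontrivial symmetry — reversal — giving Aut(G) of order 2.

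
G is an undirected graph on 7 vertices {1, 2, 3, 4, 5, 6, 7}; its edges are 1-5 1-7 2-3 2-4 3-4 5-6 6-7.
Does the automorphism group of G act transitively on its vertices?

G has two connected components, {1, 5, 6, 7} and {2, 3, 4}; each is 2-regular, so G = C_4 ⊔ C_3. The orbit of 1 under Aut(G) is {1, 5, 6, 7}, which does not contain 2, so G is not vertex-transitive.

No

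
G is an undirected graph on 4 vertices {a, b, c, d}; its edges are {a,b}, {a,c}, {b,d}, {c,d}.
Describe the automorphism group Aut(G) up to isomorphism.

S_2 ≀ Z_2

G is 2-regular and bipartite with parts {a, d} and {b, c} (each part is independent and every cross-pair is an edge), so G = K_{2,2}. Aut(K_{2,2}) is the wreath product S_2 ≀ Z_2: permute within each part, then optionally swap the parts; |Aut| = 2·(2!)² = 8.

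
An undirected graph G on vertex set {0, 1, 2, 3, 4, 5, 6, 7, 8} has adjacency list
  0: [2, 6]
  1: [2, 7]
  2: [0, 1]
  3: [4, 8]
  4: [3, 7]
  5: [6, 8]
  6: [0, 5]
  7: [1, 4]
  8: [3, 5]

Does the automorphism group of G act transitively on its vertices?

G is 2-regular and connected on 9 vertices, i.e. the cycle C_9. C_9 has 9 rotations and 9 reflections, so Aut(C_9) ≅ D_9 of order 18. This group acts transitively on the 9 vertices.

Yes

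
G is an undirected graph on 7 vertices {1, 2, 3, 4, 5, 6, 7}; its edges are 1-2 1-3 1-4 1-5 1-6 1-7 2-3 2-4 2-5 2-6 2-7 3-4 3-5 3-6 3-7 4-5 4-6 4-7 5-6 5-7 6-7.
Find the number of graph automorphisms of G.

All 7 vertices are pairwise adjacent: G = K_7. Any permutation of the 7 vertices preserves K_7, so Aut(K_7) = S_7 of order 7! = 5040.

5040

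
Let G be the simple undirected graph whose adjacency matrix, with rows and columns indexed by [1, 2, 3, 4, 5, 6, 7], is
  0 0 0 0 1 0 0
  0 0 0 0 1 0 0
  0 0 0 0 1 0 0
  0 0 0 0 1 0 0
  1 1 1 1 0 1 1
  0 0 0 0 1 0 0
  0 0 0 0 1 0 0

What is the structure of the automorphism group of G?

Vertex 5 has degree 6 and every other vertex has degree 1, so G is the star K_{1,6} with centre 5. Any automorphism fixes the centre and permutes the 6 leaves freely, so Aut(G) ≅ S_6 of order 6! = 720.

S_6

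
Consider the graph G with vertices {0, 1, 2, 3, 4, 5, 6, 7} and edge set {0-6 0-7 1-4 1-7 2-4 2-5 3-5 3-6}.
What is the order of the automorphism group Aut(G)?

Every vertex has degree 2 and the graph is connected, so G is the 8-cycle C_8. C_8 has 8 rotations and 8 reflections, so Aut(C_8) ≅ D_8 of order 16.

16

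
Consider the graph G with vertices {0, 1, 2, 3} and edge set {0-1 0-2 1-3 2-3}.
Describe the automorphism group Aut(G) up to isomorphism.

G is 2-regular and connected on 4 vertices, i.e. the cycle C_4. The automorphisms of the 4-cycle are exactly the symmetries of a regular 4-gon: the dihedral group D_4, |D_4| = 8.

the dihedral group of order 8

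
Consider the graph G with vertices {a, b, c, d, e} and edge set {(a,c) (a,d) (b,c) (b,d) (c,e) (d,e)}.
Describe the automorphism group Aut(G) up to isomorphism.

The vertices split by degree into {c, d} (degree 3) and {a, b, e} (degree 2); every edge runs between the two parts, so G is the complete bipartite graph K_{2,3}. Automorphisms preserve the bipartition setwise (since the parts differ in size) and act as S_3 × S_2 within it; |Aut| = 12.

S_3 × S_2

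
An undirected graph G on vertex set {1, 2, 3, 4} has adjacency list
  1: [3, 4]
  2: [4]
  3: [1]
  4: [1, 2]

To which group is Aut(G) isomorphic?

The degree sequence is [2, 1, 1, 2]; the two degree-1 vertices 2 and 3 are the ends of a path, so G = P_4. The only nontrivial automorphism of a path is the end-to-end reflection, so Aut(G) ≅ Z_2.

the cyclic group of order 2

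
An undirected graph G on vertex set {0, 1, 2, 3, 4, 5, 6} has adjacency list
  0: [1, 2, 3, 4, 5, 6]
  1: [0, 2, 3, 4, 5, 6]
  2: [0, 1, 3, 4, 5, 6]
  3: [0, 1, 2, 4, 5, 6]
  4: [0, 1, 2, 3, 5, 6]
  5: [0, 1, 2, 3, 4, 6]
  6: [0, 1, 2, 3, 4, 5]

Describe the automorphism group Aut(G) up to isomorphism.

All 7 vertices are pairwise adjacent: G = K_7. Every bijection on the vertex set is an automorphism of K_7; hence Aut(K_7) ≅ S_7, order 5040.

S_7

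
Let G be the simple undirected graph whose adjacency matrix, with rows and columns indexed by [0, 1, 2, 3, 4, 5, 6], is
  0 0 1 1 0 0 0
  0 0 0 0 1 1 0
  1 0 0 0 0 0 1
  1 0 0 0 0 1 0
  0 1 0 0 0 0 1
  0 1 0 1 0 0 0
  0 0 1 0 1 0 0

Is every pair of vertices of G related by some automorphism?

Yes

Every vertex has degree 2 and the graph is connected, so G is the 7-cycle C_7. C_7 has 7 rotations and 7 reflections, so Aut(C_7) ≅ D_7 of order 14. Under this action every vertex can be carried to every other, so G is vertex-transitive.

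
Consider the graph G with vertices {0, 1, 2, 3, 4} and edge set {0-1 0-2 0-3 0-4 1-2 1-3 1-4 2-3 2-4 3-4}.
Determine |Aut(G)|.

Every vertex has degree 4, so G is the complete graph K_5. Every bijection on the vertex set is an automorphism of K_5; hence Aut(K_5) ≅ S_5, order 120.

120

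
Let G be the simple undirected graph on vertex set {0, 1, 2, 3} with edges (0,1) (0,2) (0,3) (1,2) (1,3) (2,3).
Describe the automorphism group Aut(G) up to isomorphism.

All 4 vertices are pairwise adjacent: G = K_4. Every bijection on the vertex set is an automorphism of K_4; hence Aut(K_4) ≅ S_4, order 24.

the symmetric group on 4 letters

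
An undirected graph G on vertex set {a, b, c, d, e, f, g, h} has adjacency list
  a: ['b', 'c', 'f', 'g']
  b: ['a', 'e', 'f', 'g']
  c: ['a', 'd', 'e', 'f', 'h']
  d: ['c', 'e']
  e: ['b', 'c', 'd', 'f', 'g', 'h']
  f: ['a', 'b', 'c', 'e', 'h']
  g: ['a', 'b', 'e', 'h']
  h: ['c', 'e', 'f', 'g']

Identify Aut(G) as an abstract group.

Degrees alone do not determine every vertex (e.g. a and b both have degree 4), but their neighbour-degree multisets differ: N(a) has degrees [4, 4, 5, 5] while N(b) has degrees [4, 4, 5, 6]. Repeating this refinement separates all vertices, so the only automorphism is the identity.

the trivial group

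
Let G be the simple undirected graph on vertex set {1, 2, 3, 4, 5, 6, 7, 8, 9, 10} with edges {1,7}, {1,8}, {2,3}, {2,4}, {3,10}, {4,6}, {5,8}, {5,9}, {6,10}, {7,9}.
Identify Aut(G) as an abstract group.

(D_5 × D_5) ⋊ Z_2

G has two connected components, {1, 5, 7, 8, 9} and {2, 3, 4, 6, 10}; each is 2-regular, so G = C_5 ⊔ C_5. With two isomorphic components, Aut(G) = Aut(C_5) ≀ S_2 = (D_5 × D_5) ⋊ Z_2: permute each cycle by D_5, then optionally swap the two cycles. Order 2·(2·5)² = 200.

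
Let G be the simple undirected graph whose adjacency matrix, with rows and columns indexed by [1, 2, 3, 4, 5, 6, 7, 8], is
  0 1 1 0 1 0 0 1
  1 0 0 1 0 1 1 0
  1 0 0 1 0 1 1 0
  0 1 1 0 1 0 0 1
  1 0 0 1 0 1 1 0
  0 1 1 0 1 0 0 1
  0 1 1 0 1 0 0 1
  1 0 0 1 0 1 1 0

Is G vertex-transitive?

Yes

G is 4-regular and bipartite with parts {1, 4, 6, 7} and {2, 3, 5, 8} (each part is independent and every cross-pair is an edge), so G = K_{4,4}. Each part can be permuted independently (S_4 × S_4) and the two equal-size parts can also be swapped, giving (S_4 × S_4) ⋊ Z_2 of order 2·(4!)² = 1152. This group acts transitively on the 8 vertices.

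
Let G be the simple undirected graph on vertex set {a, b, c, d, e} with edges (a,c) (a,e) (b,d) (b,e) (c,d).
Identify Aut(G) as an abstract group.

D_5

G is 2-regular and connected on 5 vertices, i.e. the cycle C_5. The automorphisms of the 5-cycle are exactly the symmetries of a regular 5-gon: the dihedral group D_5, |D_5| = 10.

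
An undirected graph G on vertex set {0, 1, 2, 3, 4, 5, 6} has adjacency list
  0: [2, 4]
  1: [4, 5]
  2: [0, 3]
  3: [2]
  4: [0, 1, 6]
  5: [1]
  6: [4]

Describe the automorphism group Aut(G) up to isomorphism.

The degree sequence is [2, 2, 2, 1, 3, 1, 1]. Checking the degree-preserving permutations of the vertex set shows that none except the identity preserves every edge, so Aut(G) is trivial.

{e}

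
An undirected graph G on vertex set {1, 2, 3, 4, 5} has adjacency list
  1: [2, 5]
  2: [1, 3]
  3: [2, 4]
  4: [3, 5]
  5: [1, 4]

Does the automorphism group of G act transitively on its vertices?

Every vertex has degree 2 and the graph is connected, so G is the 5-cycle C_5. C_5 has 5 rotations and 5 reflections, so Aut(C_5) ≅ D_5 of order 10. This group acts transitively on the 5 vertices.

Yes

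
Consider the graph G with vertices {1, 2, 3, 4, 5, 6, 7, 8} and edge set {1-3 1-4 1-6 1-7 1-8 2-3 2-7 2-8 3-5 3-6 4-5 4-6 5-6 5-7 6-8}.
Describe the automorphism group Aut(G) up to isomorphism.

1

Degrees alone do not determine every vertex (e.g. 1 and 6 both have degree 5), but their neighbour-degree multisets differ: N(1) has degrees [3, 3, 3, 4, 5] while N(6) has degrees [3, 3, 4, 4, 5]. Repeating this refinement separates all vertices, so the only automorphism is the identity.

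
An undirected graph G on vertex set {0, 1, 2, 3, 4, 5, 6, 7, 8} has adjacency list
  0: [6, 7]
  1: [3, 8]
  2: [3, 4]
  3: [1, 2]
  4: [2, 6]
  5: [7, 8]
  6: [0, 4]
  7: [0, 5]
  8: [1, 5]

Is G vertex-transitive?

Yes

Every vertex has degree 2 and the graph is connected, so G is the 9-cycle C_9. C_9 has 9 rotations and 9 reflections, so Aut(C_9) ≅ D_9 of order 18. Under this action every vertex can be carried to every other, so G is vertex-transitive.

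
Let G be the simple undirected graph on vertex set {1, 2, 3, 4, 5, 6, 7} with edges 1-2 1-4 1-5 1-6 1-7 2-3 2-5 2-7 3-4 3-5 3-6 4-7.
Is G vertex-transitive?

No

Vertex 1 is the only vertex of degree 5, so every automorphism fixes it; G is not vertex-transitive.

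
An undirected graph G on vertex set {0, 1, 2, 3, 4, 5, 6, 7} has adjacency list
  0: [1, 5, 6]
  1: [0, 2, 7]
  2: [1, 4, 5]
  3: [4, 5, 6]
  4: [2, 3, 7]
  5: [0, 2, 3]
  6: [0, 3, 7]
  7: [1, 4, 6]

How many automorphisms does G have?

G is 3-regular and bipartite on 2^3 = 8 vertices with girth 4; it is the hypercube graph Q_3. The symmetry group of the 3-cube is the hyperoctahedral group B_3 = Z_2 ≀ S_3, of order 2^3·3! = 48.

48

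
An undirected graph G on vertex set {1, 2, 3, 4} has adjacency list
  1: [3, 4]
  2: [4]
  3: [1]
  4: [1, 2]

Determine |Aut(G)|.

The degree sequence is [2, 1, 1, 2]; the two degree-1 vertices 2 and 3 are the ends of a path, so G = P_4. A path has exactly one nontrivial symmetry — reversal — giving Aut(G) of order 2.

2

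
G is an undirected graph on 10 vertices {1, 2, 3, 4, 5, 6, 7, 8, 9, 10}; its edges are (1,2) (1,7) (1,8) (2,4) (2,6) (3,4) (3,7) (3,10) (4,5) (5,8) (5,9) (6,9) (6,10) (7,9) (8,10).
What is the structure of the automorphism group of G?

G is 3-regular on 10 vertices with no triangles and no 4-cycles (girth 5): this is the Petersen graph. Viewing the Petersen graph as the Kneser graph K(5,2) — vertices are 2-subsets of {1,…,5}, edges join disjoint pairs — its automorphisms are exactly the permutations of the 5-element set, so Aut ≅ S_5 of order 120.

the symmetric group S_5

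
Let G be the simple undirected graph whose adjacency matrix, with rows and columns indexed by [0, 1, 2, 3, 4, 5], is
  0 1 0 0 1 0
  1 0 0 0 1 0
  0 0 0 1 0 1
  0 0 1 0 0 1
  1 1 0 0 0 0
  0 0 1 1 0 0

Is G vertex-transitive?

Yes

G has two connected components, {2, 3, 5} and {0, 1, 4}; each is 2-regular, so G = C_3 ⊔ C_3. Aut of a disjoint union of two copies of C_3 is the wreath product D_3 ≀ Z_2, of order 2·6² = 72. This group acts transitively on the 6 vertices.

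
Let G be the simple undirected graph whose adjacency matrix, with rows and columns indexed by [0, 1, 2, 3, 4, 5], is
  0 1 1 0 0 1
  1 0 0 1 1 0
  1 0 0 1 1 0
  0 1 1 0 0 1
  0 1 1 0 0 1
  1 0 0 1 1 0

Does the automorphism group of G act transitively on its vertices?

Yes

G is 3-regular and bipartite with parts {0, 3, 4} and {1, 2, 5} (each part is independent and every cross-pair is an edge), so G = K_{3,3}. Aut(K_{3,3}) is the wreath product S_3 ≀ Z_2: permute within each part, then optionally swap the parts; |Aut| = 2·(3!)² = 72. This group acts transitively on the 6 vertices.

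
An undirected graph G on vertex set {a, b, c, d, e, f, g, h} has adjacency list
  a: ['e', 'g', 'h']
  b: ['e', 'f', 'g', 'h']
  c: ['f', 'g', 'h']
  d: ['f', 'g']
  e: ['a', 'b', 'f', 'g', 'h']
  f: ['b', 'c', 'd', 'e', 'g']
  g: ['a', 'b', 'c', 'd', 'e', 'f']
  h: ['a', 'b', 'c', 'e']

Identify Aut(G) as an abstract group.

the trivial group

The degree sequence is [3, 4, 3, 2, 5, 5, 6, 4]. Checking the degree-preserving permutations of the vertex set shows that none except the identity preserves every edge, so Aut(G) is trivial.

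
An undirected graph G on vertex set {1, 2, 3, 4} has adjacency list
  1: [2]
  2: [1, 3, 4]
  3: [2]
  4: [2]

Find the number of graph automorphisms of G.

6

Vertex 2 has degree 3 and every other vertex has degree 1, so G is the star K_{1,3} with centre 2. The 3 leaves are pairwise interchangeable while the centre is fixed, giving Aut(G) = S_3.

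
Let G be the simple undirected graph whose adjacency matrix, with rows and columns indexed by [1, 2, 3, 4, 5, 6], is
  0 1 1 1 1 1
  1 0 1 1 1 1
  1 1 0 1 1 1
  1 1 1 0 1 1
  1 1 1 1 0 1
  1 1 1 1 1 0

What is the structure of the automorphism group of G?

Every vertex has degree 5, so G is the complete graph K_6. Any permutation of the 6 vertices preserves K_6, so Aut(K_6) = S_6 of order 6! = 720.

the symmetric group on 6 letters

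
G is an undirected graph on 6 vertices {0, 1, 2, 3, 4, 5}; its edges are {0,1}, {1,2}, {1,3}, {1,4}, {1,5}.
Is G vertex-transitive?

No

Vertex 1 is the only vertex of degree 5, so every automorphism fixes it; G is not vertex-transitive.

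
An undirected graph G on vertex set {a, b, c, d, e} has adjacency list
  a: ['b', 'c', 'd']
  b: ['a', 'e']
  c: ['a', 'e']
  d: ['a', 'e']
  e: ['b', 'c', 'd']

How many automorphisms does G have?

The vertices split by degree into {a, e} (degree 3) and {b, c, d} (degree 2); every edge runs between the two parts, so G is the complete bipartite graph K_{2,3}. Automorphisms preserve the bipartition setwise (since the parts differ in size) and act as S_2 × S_3 within it; |Aut| = 12.

12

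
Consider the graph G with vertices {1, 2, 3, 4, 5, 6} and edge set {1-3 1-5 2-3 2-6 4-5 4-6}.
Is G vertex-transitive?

Yes

Every vertex has degree 2 and the graph is connected, so G is the 6-cycle C_6. C_6 has 6 rotations and 6 reflections, so Aut(C_6) ≅ D_6 of order 12. Under this action every vertex can be carried to every other, so G is vertex-transitive.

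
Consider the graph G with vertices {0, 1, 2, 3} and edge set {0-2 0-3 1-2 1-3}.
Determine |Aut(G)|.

8

Every vertex has degree 2 and the graph is connected, so G is the 4-cycle C_4. C_4 has 4 rotations and 4 reflections, so Aut(C_4) ≅ D_4 of order 8.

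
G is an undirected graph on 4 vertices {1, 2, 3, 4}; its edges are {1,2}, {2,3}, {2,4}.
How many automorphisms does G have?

6

Vertex 2 has degree 3 and every other vertex has degree 1, so G is the star K_{1,3} with centre 2. Any automorphism fixes the centre and permutes the 3 leaves freely, so Aut(G) ≅ S_3 of order 3! = 6.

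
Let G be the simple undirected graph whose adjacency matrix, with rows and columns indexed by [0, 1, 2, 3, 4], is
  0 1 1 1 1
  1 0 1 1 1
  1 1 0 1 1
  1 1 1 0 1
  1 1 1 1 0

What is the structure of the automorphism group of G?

the symmetric group on 5 letters

All 5 vertices are pairwise adjacent: G = K_5. Every bijection on the vertex set is an automorphism of K_5; hence Aut(K_5) ≅ S_5, order 120.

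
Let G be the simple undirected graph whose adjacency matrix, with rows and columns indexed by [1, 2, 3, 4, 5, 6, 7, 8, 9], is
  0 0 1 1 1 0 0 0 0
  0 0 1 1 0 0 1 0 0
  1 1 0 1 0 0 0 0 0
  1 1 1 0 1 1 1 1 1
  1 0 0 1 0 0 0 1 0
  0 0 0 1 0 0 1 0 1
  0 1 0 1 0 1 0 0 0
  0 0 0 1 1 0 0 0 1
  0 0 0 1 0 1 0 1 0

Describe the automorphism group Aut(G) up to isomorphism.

Vertex 4 is the unique vertex of degree 8; the remaining 8 vertices each have degree 3 and induce a cycle, so G is the wheel on 9 vertices with hub 4. Every automorphism fixes the hub and acts on the rim 8-cycle, so Aut(G) ≅ Aut(C_8) = D_8 of order 16.

D_8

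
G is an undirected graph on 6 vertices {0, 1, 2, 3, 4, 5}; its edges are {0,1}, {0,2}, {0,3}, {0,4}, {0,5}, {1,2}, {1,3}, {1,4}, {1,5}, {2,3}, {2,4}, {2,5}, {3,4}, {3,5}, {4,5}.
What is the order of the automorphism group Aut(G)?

Every vertex has degree 5, so G is the complete graph K_6. Any permutation of the 6 vertices preserves K_6, so Aut(K_6) = S_6 of order 6! = 720.

720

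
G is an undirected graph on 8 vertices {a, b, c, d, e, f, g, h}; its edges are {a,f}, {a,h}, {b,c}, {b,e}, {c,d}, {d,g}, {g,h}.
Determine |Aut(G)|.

The degree sequence is [2, 2, 2, 2, 1, 1, 2, 2]; the two degree-1 vertices e and f are the ends of a path, so G = P_8. A path has exactly one nontrivial symmetry — reversal — giving Aut(G) of order 2.

2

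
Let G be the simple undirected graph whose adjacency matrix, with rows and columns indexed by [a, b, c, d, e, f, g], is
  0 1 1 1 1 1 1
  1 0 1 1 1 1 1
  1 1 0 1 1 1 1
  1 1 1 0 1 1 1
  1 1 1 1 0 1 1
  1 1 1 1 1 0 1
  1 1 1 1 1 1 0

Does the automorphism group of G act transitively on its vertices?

Yes

Every vertex has degree 6, so G is the complete graph K_7. Every bijection on the vertex set is an automorphism of K_7; hence Aut(K_7) ≅ S_7, order 5040. This group acts transitively on the 7 vertices.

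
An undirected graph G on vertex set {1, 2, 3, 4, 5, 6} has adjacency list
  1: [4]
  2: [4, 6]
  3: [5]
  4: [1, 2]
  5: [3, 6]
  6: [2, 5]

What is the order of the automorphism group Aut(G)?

The degree sequence is [1, 2, 1, 2, 2, 2]; the two degree-1 vertices 1 and 3 are the ends of a path, so G = P_6. The only nontrivial automorphism of a path is the end-to-end reflection, so Aut(G) ≅ Z_2.

2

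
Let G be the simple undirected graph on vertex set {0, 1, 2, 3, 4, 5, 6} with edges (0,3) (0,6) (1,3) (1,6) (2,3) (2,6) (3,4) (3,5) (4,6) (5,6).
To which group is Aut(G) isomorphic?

S_5 × S_2

The vertices split by degree into {3, 6} (degree 5) and {0, 1, 2, 4, 5} (degree 2); every edge runs between the two parts, so G is the complete bipartite graph K_{2,5}. Automorphisms preserve the bipartition setwise (since the parts differ in size) and act as S_5 × S_2 within it; |Aut| = 240.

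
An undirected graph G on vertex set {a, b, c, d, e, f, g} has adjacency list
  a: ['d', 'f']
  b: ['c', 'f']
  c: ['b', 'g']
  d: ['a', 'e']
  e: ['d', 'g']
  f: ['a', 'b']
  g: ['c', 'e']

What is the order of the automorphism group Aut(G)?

Every vertex has degree 2 and the graph is connected, so G is the 7-cycle C_7. C_7 has 7 rotations and 7 reflections, so Aut(C_7) ≅ D_7 of order 14.

14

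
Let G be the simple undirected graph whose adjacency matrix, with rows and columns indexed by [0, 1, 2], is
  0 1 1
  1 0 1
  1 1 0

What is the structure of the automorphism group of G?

the symmetric group on 3 letters

All 3 vertices are pairwise adjacent: G = K_3. Any permutation of the 3 vertices preserves K_3, so Aut(K_3) = S_3 of order 3! = 6.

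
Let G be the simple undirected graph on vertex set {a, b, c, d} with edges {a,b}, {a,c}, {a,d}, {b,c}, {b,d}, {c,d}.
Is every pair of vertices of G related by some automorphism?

Yes

All 4 vertices are pairwise adjacent: G = K_4. Every bijection on the vertex set is an automorphism of K_4; hence Aut(K_4) ≅ S_4, order 24. This group acts transitively on the 4 vertices.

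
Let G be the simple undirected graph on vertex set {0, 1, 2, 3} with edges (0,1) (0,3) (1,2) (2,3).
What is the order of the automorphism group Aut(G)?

G is 2-regular and connected on 4 vertices, i.e. the cycle C_4. C_4 has 4 rotations and 4 reflections, so Aut(C_4) ≅ D_4 of order 8.

8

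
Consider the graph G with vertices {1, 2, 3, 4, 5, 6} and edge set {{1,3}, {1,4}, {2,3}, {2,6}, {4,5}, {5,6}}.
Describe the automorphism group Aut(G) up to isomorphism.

the dihedral group of order 12

Every vertex has degree 2 and the graph is connected, so G is the 6-cycle C_6. The automorphisms of the 6-cycle are exactly the symmetries of a regular 6-gon: the dihedral group D_6, |D_6| = 12.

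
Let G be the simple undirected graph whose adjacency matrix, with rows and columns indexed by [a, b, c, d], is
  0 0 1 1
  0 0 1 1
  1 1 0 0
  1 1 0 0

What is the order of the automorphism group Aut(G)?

8

G is 2-regular and bipartite on 2^2 = 4 vertices with girth 4; it is the hypercube graph Q_2. Aut(Q_2) consists of the signed permutations of the 2 coordinate axes: 2! permutations times 2^2 sign flips, so |Aut| = 2^2·2! = 8.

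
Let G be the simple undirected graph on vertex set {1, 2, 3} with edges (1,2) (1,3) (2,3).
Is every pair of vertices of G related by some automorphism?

Every vertex has degree 2, so G is the complete graph K_3. Every bijection on the vertex set is an automorphism of K_3; hence Aut(K_3) ≅ S_3, order 6. This group acts transitively on the 3 vertices.

Yes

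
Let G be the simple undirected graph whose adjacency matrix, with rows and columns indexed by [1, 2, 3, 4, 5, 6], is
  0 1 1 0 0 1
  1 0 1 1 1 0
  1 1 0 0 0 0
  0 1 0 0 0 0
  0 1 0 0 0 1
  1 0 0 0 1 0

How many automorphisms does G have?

Degrees alone do not determine every vertex (e.g. 3 and 5 both have degree 2), but their neighbour-degree multisets differ: N(3) has degrees [3, 4] while N(5) has degrees [2, 4]. Repeating this refinement separates all vertices, so the only automorphism is the identity.

1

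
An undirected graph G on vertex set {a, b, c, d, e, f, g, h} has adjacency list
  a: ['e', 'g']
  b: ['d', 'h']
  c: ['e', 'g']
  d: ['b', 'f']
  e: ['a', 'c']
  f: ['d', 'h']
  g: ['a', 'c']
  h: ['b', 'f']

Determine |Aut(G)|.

G has two connected components, {b, d, f, h} and {a, c, e, g}; each is 2-regular, so G = C_4 ⊔ C_4. Aut of a disjoint union of two copies of C_4 is the wreath product D_4 ≀ Z_2, of order 2·8² = 128.

128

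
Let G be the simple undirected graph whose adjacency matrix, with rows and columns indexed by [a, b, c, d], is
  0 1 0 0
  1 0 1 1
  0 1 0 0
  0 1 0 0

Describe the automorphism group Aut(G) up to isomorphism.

the symmetric group on 3 letters

Vertex b has degree 3 and every other vertex has degree 1, so G is the star K_{1,3} with centre b. Any automorphism fixes the centre and permutes the 3 leaves freely, so Aut(G) ≅ S_3 of order 3! = 6.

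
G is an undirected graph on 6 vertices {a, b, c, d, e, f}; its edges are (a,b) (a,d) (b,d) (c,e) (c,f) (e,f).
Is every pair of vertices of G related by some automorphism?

G has two connected components, {c, e, f} and {a, b, d}; each is 2-regular, so G = C_3 ⊔ C_3. Aut of a disjoint union of two copies of C_3 is the wreath product D_3 ≀ Z_2, of order 2·6² = 72. This group acts transitively on the 6 vertices.

Yes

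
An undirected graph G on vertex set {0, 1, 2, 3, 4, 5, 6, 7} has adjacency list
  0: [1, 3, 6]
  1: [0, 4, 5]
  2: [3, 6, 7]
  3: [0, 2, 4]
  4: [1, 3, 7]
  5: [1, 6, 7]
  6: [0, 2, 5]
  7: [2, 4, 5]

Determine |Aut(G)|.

G is 3-regular and bipartite on 2^3 = 8 vertices with girth 4; it is the hypercube graph Q_3. Aut(Q_3) consists of the signed permutations of the 3 coordinate axes: 3! permutations times 2^3 sign flips, so |Aut| = 2^3·3! = 48.

48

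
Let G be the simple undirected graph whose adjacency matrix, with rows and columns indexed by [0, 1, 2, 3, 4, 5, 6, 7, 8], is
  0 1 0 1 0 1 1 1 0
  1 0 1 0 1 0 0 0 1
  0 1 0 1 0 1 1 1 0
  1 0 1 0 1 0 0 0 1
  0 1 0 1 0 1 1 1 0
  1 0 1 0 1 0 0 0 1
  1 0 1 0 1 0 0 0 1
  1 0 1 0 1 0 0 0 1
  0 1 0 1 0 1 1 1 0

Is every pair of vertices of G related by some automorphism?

No

Automorphisms preserve degree, but G has vertices of degree 4 and vertices of degree 5; no automorphism maps one to the other, so G is not vertex-transitive.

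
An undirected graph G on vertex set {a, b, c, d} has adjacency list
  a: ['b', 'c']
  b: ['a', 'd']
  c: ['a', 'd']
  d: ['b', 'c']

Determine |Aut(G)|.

Every vertex has degree 2 and the graph is connected, so G is the 4-cycle C_4. The automorphisms of the 4-cycle are exactly the symmetries of a regular 4-gon: the dihedral group D_4, |D_4| = 8.

8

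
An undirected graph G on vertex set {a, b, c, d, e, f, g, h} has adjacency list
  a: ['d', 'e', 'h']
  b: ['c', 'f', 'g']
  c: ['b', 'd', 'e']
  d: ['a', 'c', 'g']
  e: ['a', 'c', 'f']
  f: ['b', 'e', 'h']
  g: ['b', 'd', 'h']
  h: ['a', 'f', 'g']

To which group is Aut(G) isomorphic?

G is 3-regular and bipartite on 2^3 = 8 vertices with girth 4; it is the hypercube graph Q_3. The symmetry group of the 3-cube is the hyperoctahedral group B_3 = Z_2 ≀ S_3, of order 2^3·3! = 48.

the hyperoctahedral group B_3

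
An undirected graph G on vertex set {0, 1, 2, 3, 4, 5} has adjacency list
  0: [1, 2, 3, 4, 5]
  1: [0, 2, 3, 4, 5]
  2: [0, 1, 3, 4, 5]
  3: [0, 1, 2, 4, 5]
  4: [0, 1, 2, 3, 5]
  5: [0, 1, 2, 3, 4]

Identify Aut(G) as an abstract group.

Every vertex has degree 5, so G is the complete graph K_6. Every bijection on the vertex set is an automorphism of K_6; hence Aut(K_6) ≅ S_6, order 720.

the symmetric group on 6 letters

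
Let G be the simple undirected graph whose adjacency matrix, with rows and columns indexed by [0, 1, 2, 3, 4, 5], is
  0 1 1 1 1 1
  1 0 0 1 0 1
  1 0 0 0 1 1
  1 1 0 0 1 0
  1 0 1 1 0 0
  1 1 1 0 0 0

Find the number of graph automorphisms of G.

10

Vertex 0 is the unique vertex of degree 5; the remaining 5 vertices each have degree 3 and induce a cycle, so G is the wheel on 6 vertices with hub 0. With the hub fixed, the remaining symmetry is that of the rim cycle C_5, giving the dihedral group D_5.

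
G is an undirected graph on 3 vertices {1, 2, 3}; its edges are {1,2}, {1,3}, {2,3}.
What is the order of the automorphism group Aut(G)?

6

Every vertex has degree 2, so G is the complete graph K_3. Every bijection on the vertex set is an automorphism of K_3; hence Aut(K_3) ≅ S_3, order 6.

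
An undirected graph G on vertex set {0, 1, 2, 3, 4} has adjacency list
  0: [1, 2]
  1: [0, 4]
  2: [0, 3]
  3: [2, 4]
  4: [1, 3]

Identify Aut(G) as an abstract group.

Every vertex has degree 2 and the graph is connected, so G is the 5-cycle C_5. The automorphisms of the 5-cycle are exactly the symmetries of a regular 5-gon: the dihedral group D_5, |D_5| = 10.

D_5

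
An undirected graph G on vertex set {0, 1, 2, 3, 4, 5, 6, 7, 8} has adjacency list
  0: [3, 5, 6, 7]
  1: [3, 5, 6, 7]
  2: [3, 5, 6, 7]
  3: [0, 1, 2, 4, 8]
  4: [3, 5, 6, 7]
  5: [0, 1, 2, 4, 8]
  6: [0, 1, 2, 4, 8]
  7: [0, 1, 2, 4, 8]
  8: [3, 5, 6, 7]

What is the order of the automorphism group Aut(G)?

2880

The vertices split by degree into {3, 5, 6, 7} (degree 5) and {0, 1, 2, 4, 8} (degree 4); every edge runs between the two parts, so G is the complete bipartite graph K_{4,5}. The parts have unequal sizes, so no automorphism swaps them; each part is permuted independently, giving S_4 × S_5 of order 4!·5! = 2880.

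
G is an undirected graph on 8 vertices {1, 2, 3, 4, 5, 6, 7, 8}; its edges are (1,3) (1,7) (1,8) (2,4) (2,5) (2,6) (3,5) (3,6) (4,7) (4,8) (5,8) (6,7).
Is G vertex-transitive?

G is 3-regular and bipartite on 2^3 = 8 vertices with girth 4; it is the hypercube graph Q_3. Aut(Q_3) consists of the signed permutations of the 3 coordinate axes: 3! permutations times 2^3 sign flips, so |Aut| = 2^3·3! = 48. Under this action every vertex can be carried to every other, so G is vertex-transitive.

Yes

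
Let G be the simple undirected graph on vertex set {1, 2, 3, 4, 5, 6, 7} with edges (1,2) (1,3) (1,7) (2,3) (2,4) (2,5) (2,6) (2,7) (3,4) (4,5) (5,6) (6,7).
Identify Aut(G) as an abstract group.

Vertex 2 is the unique vertex of degree 6; the remaining 6 vertices each have degree 3 and induce a cycle, so G is the wheel on 7 vertices with hub 2. With the hub fixed, the remaining symmetry is that of the rim cycle C_6, giving the dihedral group D_6.

the dihedral group of order 12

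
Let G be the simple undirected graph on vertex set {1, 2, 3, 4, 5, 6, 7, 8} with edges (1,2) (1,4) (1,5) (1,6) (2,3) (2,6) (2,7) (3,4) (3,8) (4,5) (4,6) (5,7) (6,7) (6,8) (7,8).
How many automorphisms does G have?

1

The degree sequence is [4, 4, 3, 4, 3, 5, 4, 3]. Checking the degree-preserving permutations of the vertex set shows that none except the identity preserves every edge, so Aut(G) is trivial.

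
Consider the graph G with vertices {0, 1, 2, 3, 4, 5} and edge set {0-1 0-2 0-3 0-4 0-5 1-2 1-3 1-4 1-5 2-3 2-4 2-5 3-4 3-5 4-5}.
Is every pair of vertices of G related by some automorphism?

All 6 vertices are pairwise adjacent: G = K_6. Any permutation of the 6 vertices preserves K_6, so Aut(K_6) = S_6 of order 6! = 720. Under this action every vertex can be carried to every other, so G is vertex-transitive.

Yes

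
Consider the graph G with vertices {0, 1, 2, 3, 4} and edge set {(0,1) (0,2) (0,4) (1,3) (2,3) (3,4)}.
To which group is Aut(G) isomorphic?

The vertices split by degree into {0, 3} (degree 3) and {1, 2, 4} (degree 2); every edge runs between the two parts, so G is the complete bipartite graph K_{2,3}. Automorphisms preserve the bipartition setwise (since the parts differ in size) and act as S_2 × S_3 within it; |Aut| = 12.

S_2 × S_3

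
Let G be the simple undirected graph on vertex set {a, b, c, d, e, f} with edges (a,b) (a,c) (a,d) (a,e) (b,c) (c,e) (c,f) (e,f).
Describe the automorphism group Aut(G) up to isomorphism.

{e}

Degrees alone do not determine every vertex (e.g. a and c both have degree 4), but their neighbour-degree multisets differ: N(a) has degrees [1, 2, 3, 4] while N(c) has degrees [2, 2, 3, 4]. Repeating this refinement separates all vertices, so the only automorphism is the identity.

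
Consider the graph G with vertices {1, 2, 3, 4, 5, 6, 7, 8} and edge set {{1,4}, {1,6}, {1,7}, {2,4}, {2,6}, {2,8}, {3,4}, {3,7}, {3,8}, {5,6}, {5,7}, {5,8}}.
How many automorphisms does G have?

G is 3-regular and bipartite on 2^3 = 8 vertices with girth 4; it is the hypercube graph Q_3. The symmetry group of the 3-cube is the hyperoctahedral group B_3 = Z_2 ≀ S_3, of order 2^3·3! = 48.

48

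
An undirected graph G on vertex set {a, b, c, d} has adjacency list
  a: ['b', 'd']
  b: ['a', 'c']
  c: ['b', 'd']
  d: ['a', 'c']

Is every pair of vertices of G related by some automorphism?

G is 2-regular and bipartite with parts {a, c} and {b, d} (each part is independent and every cross-pair is an edge), so G = K_{2,2}. Each part can be permuted independently (S_2 × S_2) and the two equal-size parts can also be swapped, giving (S_2 × S_2) ⋊ Z_2 of order 2·(2!)² = 8. Under this action every vertex can be carried to every other, so G is vertex-transitive.

Yes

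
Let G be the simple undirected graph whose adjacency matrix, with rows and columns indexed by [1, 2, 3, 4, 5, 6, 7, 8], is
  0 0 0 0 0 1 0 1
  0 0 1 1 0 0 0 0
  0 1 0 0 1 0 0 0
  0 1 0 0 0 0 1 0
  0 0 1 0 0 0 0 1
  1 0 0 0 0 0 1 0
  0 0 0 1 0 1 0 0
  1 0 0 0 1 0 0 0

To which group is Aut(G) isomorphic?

the dihedral group of order 16

Every vertex has degree 2 and the graph is connected, so G is the 8-cycle C_8. The automorphisms of the 8-cycle are exactly the symmetries of a regular 8-gon: the dihedral group D_8, |D_8| = 16.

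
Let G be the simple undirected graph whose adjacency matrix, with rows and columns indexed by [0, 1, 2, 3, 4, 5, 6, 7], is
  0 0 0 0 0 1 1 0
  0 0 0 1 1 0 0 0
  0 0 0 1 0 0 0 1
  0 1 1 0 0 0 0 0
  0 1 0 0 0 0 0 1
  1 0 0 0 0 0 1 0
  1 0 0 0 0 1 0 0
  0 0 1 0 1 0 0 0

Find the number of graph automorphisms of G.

G has two connected components, {1, 2, 3, 4, 7} and {0, 5, 6}; each is 2-regular, so G = C_5 ⊔ C_3. No automorphism exchanges components of different sizes, hence Aut(G) is the direct product D_3 × D_5, order 60.

60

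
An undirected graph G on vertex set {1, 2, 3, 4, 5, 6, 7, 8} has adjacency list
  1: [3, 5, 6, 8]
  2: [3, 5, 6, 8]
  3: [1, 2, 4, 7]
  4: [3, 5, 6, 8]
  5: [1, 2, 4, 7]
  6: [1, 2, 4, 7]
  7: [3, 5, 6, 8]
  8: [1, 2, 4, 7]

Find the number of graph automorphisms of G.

1152

G is 4-regular and bipartite with parts {1, 2, 4, 7} and {3, 5, 6, 8} (each part is independent and every cross-pair is an edge), so G = K_{4,4}. Aut(K_{4,4}) is the wreath product S_4 ≀ Z_2: permute within each part, then optionally swap the parts; |Aut| = 2·(4!)² = 1152.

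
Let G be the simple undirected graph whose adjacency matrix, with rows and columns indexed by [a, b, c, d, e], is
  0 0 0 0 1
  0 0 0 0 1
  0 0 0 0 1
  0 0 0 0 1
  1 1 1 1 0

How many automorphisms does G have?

Vertex e has degree 4 and every other vertex has degree 1, so G is the star K_{1,4} with centre e. Any automorphism fixes the centre and permutes the 4 leaves freely, so Aut(G) ≅ S_4 of order 4! = 24.

24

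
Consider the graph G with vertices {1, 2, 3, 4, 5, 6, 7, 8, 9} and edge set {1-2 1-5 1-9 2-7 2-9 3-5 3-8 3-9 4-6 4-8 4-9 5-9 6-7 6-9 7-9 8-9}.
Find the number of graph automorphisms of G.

16

Vertex 9 is the unique vertex of degree 8; the remaining 8 vertices each have degree 3 and induce a cycle, so G is the wheel on 9 vertices with hub 9. With the hub fixed, the remaining symmetry is that of the rim cycle C_8, giving the dihedral group D_8.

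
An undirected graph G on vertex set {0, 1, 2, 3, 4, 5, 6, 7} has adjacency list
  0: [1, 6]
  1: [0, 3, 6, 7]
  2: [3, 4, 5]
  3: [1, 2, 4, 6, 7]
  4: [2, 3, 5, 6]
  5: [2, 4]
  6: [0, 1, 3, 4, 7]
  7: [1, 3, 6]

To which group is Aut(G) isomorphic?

{e}

The degree sequence is [2, 4, 3, 5, 4, 2, 5, 3]. Checking the degree-preserving permutations of the vertex set shows that none except the identity preserves every edge, so Aut(G) is trivial.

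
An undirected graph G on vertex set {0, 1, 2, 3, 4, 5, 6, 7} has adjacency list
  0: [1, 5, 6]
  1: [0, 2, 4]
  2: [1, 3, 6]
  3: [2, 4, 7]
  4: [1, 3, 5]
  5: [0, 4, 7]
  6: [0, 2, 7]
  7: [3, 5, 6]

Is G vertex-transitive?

G is 3-regular and bipartite on 2^3 = 8 vertices with girth 4; it is the hypercube graph Q_3. The symmetry group of the 3-cube is the hyperoctahedral group B_3 = Z_2 ≀ S_3, of order 2^3·3! = 48. Under this action every vertex can be carried to every other, so G is vertex-transitive.

Yes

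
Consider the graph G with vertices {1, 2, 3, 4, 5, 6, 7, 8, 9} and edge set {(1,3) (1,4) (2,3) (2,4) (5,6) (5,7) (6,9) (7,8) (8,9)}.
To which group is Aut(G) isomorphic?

G has two connected components, {5, 6, 7, 8, 9} and {1, 2, 3, 4}; each is 2-regular, so G = C_5 ⊔ C_4. No automorphism exchanges components of different sizes, hence Aut(G) is the direct product D_4 × D_5, order 80.

D_4 × D_5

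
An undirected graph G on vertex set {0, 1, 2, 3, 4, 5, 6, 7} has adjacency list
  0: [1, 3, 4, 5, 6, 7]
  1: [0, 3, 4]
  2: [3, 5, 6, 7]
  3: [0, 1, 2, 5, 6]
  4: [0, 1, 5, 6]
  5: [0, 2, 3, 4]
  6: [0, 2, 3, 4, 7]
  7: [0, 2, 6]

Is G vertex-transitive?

No

Vertex 0 is the only vertex of degree 6, so every automorphism fixes it; G is not vertex-transitive.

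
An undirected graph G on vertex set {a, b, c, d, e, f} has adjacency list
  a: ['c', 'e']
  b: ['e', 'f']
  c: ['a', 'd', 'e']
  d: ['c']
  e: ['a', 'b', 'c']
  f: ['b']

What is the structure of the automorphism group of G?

Degrees alone do not determine every vertex (e.g. a and b both have degree 2), but their neighbour-degree multisets differ: N(a) has degrees [3, 3] while N(b) has degrees [1, 3]. Repeating this refinement separates all vertices, so the only automorphism is the identity.

the trivial group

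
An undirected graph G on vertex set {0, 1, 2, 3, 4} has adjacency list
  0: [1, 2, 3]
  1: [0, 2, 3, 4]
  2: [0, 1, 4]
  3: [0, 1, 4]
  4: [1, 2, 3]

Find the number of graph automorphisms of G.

Vertex 1 is the unique vertex of degree 4; the remaining 4 vertices each have degree 3 and induce a cycle, so G is the wheel on 5 vertices with hub 1. Every automorphism fixes the hub and acts on the rim 4-cycle, so Aut(G) ≅ Aut(C_4) = D_4 of order 8.

8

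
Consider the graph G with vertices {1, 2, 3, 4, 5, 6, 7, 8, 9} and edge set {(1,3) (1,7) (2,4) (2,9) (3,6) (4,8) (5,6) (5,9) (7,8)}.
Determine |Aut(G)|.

18

G is 2-regular and connected on 9 vertices, i.e. the cycle C_9. C_9 has 9 rotations and 9 reflections, so Aut(C_9) ≅ D_9 of order 18.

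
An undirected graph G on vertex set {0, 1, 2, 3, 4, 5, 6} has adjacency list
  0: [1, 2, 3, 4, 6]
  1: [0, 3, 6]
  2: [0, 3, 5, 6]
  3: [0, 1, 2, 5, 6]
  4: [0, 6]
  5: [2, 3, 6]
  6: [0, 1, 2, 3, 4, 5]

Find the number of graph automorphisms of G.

Degrees alone do not determine every vertex (e.g. 0 and 3 both have degree 5), but their neighbour-degree multisets differ: N(0) has degrees [2, 3, 4, 5, 6] while N(3) has degrees [3, 3, 4, 5, 6]. Repeating this refinement separates all vertices, so the only automorphism is the identity.

1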